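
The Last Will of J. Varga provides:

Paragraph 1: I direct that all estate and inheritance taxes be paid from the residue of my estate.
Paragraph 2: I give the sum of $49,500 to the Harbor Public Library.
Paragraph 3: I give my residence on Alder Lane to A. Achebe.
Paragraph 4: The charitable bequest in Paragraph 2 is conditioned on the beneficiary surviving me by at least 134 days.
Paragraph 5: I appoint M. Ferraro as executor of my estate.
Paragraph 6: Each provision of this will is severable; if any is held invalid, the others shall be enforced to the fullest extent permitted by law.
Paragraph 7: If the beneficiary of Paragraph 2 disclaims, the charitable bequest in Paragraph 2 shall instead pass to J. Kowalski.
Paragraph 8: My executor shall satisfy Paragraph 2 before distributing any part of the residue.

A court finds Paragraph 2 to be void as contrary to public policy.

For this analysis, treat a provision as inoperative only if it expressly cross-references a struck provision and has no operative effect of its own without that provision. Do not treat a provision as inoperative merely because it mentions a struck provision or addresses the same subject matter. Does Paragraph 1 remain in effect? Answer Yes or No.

Paragraph 2 is struck. Paragraph 4 merely fixes the survivorship condition on Paragraph 2; with Paragraph 2 gone it has nothing to operate on and falls away. The only function of Paragraph 7 is the alternative disposition for Paragraph 2, so it cannot stand once Paragraph 2 is removed. Paragraph 8 merely fixes the priority direction for Paragraph 2; with Paragraph 2 gone it has nothing to operate on and falls away. Paragraph 6 is a severability clause and preserves every provision that can still be given independent effect. Paragraph 1, Paragraph 3, Paragraph 5, and Paragraph 6 remain in effect. Paragraph 1 is among the surviving provisions, so the answer is yes.

Yes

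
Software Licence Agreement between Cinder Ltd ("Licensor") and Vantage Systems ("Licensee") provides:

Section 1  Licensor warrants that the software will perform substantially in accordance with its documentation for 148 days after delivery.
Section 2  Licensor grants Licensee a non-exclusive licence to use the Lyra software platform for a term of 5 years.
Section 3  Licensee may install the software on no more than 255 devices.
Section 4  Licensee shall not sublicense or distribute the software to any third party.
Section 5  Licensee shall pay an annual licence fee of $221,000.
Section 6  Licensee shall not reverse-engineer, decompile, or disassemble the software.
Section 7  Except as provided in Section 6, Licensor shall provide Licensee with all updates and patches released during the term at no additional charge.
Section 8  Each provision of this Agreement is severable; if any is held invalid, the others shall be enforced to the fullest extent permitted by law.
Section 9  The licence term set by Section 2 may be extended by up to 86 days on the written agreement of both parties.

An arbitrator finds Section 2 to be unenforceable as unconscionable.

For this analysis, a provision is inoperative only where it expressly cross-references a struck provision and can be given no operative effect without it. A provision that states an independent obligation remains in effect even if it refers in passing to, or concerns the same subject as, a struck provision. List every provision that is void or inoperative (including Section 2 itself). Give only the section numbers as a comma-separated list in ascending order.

Section 2 is struck. Section 9 operates only by reference to Section 2, so it falls with Section 2. Section 8 is a severability clause and preserves every provision that can still be given independent effect. Section 1, Section 3, Section 4, Section 5, Section 6, Section 7, and Section 8 remain in effect.

2, 9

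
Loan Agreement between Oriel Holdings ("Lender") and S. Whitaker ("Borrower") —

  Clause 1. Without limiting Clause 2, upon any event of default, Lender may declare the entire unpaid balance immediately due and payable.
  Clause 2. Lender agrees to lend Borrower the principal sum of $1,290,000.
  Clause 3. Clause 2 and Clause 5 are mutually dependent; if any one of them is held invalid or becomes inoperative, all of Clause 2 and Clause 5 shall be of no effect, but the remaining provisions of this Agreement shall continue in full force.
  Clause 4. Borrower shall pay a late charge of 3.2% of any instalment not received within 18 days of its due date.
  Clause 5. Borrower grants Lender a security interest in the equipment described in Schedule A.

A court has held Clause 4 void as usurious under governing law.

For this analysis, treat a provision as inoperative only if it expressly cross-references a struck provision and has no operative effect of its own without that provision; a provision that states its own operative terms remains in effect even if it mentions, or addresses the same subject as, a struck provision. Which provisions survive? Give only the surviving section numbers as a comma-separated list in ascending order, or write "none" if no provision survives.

Clause 4 is struck. No other provision's operative terms depend on Clause 4. Clause 3 ties Clause 2 and Clause 5 together, but none of those is affected here; the remaining provisions continue in force under Clause 3. The provisions still in force are Clause 1, Clause 2, Clause 3, and Clause 5.

1, 2, 3, 5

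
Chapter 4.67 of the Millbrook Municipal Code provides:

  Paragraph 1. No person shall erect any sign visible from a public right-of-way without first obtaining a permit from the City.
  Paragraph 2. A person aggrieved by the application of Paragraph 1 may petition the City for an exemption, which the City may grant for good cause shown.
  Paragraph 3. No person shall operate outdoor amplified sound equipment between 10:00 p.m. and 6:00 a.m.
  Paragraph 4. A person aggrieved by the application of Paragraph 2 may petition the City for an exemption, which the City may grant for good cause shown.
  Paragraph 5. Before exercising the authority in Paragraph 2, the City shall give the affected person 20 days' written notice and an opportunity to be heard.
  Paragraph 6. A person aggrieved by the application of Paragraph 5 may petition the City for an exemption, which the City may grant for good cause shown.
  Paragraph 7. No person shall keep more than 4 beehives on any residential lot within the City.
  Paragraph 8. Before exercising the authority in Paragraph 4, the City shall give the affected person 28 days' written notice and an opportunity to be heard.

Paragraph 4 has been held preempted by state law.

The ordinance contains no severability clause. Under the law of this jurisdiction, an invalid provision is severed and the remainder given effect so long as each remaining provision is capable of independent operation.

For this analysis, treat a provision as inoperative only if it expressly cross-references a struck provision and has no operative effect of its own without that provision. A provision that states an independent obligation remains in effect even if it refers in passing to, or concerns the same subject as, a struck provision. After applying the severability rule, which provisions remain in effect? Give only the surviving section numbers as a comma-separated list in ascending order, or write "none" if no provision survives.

Paragraph 4 is struck. Paragraph 8 operates only by reference to Paragraph 4, so it falls with Paragraph 4. With no severability clause, the stated default rule severs what cannot stand and enforces each remaining provision that can operate on its own. Paragraph 1, Paragraph 2, Paragraph 3, Paragraph 5, Paragraph 6, and Paragraph 7 remain in effect.

1, 2, 3, 5, 6, 7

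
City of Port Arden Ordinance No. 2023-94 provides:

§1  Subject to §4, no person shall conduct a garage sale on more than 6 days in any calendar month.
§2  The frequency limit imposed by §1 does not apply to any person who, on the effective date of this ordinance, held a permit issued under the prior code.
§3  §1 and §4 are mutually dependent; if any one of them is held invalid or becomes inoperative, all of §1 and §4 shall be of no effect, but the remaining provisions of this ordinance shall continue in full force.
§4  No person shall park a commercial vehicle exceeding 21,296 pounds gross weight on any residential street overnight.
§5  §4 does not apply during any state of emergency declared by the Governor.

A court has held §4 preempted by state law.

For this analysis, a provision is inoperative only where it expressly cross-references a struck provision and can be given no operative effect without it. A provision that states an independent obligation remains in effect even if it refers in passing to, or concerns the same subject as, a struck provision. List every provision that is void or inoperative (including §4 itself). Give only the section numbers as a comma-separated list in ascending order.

§4 is struck. The only function of §5 is the emergency suspension of §4, so it cannot stand once §4 is removed. §3 declares §1 and §4 mutually dependent; since one of them has fallen, all of them are of no effect. That brings down §1 as well. §2 in turn depends solely on a provision now struck and likewise falls. The remainder continues in force under §3. Only §3 remains in effect.

1, 2, 4, 5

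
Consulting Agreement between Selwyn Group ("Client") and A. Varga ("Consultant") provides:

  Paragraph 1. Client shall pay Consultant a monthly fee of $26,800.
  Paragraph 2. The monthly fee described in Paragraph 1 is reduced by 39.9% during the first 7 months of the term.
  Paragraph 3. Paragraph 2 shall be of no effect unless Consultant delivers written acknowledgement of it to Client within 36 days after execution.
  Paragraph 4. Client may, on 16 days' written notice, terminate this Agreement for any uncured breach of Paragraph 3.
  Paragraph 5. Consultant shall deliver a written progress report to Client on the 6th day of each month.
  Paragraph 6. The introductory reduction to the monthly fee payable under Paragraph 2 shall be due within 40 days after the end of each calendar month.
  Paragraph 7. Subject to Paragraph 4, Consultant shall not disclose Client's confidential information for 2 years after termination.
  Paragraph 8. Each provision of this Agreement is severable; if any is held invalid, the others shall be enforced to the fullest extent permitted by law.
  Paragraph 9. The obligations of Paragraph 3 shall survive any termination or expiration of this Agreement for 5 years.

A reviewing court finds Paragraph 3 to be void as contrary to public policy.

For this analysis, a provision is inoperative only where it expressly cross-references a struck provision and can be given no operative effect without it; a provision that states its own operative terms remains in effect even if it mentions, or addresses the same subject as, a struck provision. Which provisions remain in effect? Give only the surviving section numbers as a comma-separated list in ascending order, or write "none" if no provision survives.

Paragraph 3 is struck. The only function of Paragraph 4 is the termination right for breach of Paragraph 3, so it cannot stand once Paragraph 3 is removed. Paragraph 9 has no operative effect of its own apart from Paragraph 3 and is therefore inoperative. Paragraph 7 mentions Paragraph 4 but its own obligation stands independently of Paragraph 4, so Paragraph 7 is not affected. Under the severability clause in Paragraph 8, the remaining provisions continue in force. Paragraph 1, Paragraph 2, Paragraph 5, Paragraph 6, Paragraph 7, and Paragraph 8 remain in effect.

1, 2, 5, 6, 7, 8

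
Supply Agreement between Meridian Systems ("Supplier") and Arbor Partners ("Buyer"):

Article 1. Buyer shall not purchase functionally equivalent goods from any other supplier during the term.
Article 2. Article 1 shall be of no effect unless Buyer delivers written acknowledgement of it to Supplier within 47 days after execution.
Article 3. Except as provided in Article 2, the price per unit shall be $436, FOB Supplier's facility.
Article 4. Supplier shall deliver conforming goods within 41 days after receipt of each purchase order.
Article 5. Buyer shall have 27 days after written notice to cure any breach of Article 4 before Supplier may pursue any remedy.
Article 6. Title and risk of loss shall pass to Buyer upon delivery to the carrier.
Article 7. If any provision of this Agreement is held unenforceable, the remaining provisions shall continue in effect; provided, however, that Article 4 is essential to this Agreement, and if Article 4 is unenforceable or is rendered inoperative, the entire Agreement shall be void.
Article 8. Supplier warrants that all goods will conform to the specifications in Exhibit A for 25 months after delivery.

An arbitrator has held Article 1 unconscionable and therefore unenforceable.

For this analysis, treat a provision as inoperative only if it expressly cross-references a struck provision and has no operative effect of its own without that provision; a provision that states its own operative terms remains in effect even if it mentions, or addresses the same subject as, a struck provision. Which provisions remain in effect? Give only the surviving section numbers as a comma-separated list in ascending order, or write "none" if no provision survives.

3, 4, 5, 6, 7, 8

Article 1 is struck. Article 2 operates only by reference to Article 1, so it falls with Article 1. Although Article 3 refers to Article 2, its operative terms do not depend on Article 2, so it remains in effect. Article 7 makes Article 4 an essential term, but Article 4 is unaffected, so the severability proviso in Article 7 preserves the remaining provisions. That leaves Article 3, Article 4, Article 5, Article 6, Article 7, and Article 8 in effect.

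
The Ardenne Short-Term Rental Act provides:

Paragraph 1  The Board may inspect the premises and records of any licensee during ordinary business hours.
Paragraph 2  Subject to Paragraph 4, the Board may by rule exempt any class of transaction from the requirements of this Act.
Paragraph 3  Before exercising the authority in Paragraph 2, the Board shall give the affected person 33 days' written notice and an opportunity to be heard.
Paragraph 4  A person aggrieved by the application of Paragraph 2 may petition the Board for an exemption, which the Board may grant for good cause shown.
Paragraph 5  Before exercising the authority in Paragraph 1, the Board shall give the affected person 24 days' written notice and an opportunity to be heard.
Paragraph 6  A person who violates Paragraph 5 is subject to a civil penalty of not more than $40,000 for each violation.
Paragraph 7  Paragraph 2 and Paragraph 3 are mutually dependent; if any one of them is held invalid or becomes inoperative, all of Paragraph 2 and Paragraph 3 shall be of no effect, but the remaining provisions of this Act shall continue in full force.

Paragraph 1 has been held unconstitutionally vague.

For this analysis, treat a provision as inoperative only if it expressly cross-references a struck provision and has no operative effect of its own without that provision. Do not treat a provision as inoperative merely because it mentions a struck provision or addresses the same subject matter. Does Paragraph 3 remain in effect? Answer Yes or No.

Yes

Paragraph 1 is struck. Paragraph 5 operates only by reference to Paragraph 1, so it falls with Paragraph 1. Paragraph 6 has no operative effect of its own apart from Paragraph 5 and is therefore inoperative. Paragraph 7 ties Paragraph 2 and Paragraph 3 together, but none of those is affected here; the remaining provisions continue in force under Paragraph 7. That leaves Paragraph 2, Paragraph 3, Paragraph 4, and Paragraph 7 in effect. Paragraph 3 is among the surviving provisions, so the answer is yes.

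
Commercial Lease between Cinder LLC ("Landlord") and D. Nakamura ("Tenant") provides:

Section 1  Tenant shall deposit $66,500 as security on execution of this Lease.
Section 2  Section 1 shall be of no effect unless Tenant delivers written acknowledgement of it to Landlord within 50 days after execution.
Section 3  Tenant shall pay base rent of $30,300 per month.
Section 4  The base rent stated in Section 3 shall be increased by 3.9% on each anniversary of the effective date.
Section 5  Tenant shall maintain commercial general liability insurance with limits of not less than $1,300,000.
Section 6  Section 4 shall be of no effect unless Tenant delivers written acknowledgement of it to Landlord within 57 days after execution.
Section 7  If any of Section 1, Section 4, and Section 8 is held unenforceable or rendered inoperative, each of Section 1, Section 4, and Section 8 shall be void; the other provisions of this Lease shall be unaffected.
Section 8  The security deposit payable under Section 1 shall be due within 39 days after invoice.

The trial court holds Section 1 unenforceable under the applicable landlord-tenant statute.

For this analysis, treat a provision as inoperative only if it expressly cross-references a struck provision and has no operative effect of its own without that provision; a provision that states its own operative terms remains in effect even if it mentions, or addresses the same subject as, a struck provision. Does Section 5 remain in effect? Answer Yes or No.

Section 1 is struck. The only function of Section 2 is the acknowledgement condition for Section 1, so it cannot stand once Section 1 is removed. Section 8 has no operative effect of its own apart from Section 1 and is therefore inoperative. Section 7 declares Section 1, Section 4, and Section 8 mutually dependent; since one of them has fallen, all of them are of no effect. That brings down Section 4 as well. Section 6 in turn depends solely on a provision now struck and likewise falls. The remainder continues in force under Section 7. The provisions still in force are Section 3, Section 5, and Section 7. Section 5 is among the surviving provisions, so the answer is yes.

Yes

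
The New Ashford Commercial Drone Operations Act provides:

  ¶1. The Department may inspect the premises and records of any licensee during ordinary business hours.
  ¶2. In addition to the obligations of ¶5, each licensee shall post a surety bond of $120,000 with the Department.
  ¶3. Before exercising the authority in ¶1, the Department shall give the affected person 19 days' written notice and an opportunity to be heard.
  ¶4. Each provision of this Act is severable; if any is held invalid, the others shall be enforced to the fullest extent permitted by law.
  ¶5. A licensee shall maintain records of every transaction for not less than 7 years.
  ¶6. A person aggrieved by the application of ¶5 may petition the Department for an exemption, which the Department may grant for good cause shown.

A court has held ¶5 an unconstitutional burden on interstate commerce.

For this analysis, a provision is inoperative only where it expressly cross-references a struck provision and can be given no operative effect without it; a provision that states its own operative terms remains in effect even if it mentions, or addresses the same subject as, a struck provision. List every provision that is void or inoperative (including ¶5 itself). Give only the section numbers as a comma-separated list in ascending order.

5, 6

¶5 is struck. ¶6 merely fixes the exemption procedure for ¶5; with ¶5 gone it has nothing to operate on and falls away. Although ¶2 refers to ¶5, its operative terms do not depend on ¶5, so it remains in effect. Under the severability clause in ¶4, the remaining provisions continue in force. The provisions still in force are ¶1, ¶2, ¶3, and ¶4.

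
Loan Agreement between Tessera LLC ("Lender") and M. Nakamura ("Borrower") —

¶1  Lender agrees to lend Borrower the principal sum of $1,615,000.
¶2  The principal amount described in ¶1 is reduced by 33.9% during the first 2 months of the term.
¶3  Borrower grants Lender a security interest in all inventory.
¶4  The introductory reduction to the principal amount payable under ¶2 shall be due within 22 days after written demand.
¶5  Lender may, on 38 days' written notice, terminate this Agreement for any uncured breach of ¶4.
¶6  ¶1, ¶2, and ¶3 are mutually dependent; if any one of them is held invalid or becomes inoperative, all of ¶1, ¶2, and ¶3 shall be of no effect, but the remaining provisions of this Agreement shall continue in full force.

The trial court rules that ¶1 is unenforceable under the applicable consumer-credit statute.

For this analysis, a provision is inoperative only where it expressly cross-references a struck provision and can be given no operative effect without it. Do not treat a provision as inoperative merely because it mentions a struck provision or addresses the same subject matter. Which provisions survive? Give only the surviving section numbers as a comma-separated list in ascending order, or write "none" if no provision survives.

6

¶1 is struck. ¶2 does nothing except set the introductory reduction to the principal amount by reference to ¶1; with ¶1 gone it has no independent effect and is inoperative. ¶4 does nothing except set the payment deadline for the introductory reduction to the principal amount by reference to ¶2; with ¶2 gone it has no independent effect and is inoperative. The only function of ¶5 is the termination right for breach of ¶4, so it cannot stand once ¶4 is removed. ¶6 declares ¶1, ¶2, and ¶3 mutually dependent; since one of them has fallen, all of them are of no effect. That brings down ¶3 as well. The remainder continues in force under ¶6. Only ¶6 remains in effect.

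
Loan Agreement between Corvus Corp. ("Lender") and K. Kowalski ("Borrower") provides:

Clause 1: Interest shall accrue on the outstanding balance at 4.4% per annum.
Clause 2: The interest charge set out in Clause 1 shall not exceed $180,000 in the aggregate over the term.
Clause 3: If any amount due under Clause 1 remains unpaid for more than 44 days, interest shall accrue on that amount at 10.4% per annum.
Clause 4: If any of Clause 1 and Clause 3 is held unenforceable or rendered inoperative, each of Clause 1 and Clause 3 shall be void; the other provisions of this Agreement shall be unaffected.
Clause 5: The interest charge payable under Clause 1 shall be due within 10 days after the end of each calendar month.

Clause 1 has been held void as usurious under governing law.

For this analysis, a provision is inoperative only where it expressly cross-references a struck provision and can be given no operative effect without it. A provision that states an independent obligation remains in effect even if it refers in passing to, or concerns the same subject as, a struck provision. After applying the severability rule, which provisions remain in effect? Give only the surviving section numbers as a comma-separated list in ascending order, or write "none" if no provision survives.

4

Clause 1 is struck. Clause 2 has no operative effect of its own apart from Clause 1 and is therefore inoperative. Clause 3 has no operative effect of its own apart from Clause 1 and is therefore inoperative. Clause 5 operates only by reference to Clause 1, so it falls with Clause 1. Clause 4 declares Clause 1 and Clause 3 mutually dependent; since one of them has fallen, all of them are of no effect. The remainder continues in force under Clause 4. Only Clause 4 remains in effect.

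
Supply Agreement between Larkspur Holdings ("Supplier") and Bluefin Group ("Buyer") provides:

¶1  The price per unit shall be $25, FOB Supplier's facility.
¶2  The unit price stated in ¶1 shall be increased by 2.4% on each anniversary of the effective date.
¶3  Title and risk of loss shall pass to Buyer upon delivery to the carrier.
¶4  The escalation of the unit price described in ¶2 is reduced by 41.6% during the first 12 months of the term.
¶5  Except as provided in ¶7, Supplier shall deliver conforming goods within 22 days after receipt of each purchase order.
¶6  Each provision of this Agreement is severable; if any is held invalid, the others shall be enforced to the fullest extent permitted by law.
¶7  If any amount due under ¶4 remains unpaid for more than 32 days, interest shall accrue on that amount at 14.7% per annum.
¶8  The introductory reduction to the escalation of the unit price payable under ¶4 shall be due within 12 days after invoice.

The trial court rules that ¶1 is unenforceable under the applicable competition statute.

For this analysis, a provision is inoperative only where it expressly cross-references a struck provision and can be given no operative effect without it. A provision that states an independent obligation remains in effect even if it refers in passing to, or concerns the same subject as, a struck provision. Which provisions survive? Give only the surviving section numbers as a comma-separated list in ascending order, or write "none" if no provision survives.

¶1 is struck. ¶2 operates only by reference to ¶1, so it falls with ¶1. ¶4 operates only by reference to ¶2, so it falls with ¶2. ¶7 has no operative effect of its own apart from ¶4 and is therefore inoperative. The whole of ¶8 is the payment deadline for the introductory reduction to the escalation of the unit price, defined by reference to ¶4, so ¶8 cannot stand once ¶4 is removed. ¶5 mentions ¶7 but its own obligation stands independently of ¶7, so ¶5 is not affected. Under the severability clause in ¶6, the remaining provisions continue in force. The provisions still in force are ¶3, ¶5, and ¶6.

3, 5, 6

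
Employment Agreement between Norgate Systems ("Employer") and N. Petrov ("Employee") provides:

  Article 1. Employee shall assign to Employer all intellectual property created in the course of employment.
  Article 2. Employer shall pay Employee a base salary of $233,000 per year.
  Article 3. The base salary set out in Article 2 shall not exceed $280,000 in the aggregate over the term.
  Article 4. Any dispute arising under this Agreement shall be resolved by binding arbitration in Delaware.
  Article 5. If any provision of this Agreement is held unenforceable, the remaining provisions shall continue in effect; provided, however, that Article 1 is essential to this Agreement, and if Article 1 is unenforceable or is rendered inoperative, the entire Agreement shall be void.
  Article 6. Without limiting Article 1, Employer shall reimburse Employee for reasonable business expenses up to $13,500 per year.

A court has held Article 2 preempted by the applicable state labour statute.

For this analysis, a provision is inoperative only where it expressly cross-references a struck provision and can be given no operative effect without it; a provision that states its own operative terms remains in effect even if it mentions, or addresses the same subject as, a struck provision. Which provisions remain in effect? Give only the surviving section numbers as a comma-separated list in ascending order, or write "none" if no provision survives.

1, 4, 5, 6

Article 2 is struck. Article 3 has no operative effect of its own apart from Article 2 and is therefore inoperative. Article 5 makes Article 1 an essential term, but Article 1 is unaffected, so the severability proviso in Article 5 preserves the remaining provisions. Article 1, Article 4, Article 5, and Article 6 remain in effect.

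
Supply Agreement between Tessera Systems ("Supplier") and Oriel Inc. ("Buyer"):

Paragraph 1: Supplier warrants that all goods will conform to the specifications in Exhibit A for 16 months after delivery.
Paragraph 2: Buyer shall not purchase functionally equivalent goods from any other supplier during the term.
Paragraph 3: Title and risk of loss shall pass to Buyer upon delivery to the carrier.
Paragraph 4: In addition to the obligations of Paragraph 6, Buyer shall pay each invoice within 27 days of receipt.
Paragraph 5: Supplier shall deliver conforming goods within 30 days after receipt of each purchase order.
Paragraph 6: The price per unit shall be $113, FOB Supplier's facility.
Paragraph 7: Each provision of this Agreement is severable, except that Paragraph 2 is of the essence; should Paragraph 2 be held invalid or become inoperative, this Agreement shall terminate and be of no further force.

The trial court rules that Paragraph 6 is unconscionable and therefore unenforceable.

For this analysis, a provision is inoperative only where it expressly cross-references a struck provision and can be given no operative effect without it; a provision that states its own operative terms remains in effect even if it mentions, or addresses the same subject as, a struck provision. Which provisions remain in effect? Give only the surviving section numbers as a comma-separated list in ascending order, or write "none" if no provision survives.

1, 2, 3, 4, 5, 7

Paragraph 6 is struck. Paragraph 4 mentions Paragraph 6 but its own obligation stands independently of Paragraph 6, so Paragraph 4 is not affected. Nothing else in the Agreement is defined by reference to Paragraph 6. Paragraph 7 makes Paragraph 2 an essential term, but Paragraph 2 is unaffected, so the severability proviso in Paragraph 7 preserves the remaining provisions. The provisions still in force are Paragraph 1, Paragraph 2, Paragraph 3, Paragraph 4, Paragraph 5, and Paragraph 7.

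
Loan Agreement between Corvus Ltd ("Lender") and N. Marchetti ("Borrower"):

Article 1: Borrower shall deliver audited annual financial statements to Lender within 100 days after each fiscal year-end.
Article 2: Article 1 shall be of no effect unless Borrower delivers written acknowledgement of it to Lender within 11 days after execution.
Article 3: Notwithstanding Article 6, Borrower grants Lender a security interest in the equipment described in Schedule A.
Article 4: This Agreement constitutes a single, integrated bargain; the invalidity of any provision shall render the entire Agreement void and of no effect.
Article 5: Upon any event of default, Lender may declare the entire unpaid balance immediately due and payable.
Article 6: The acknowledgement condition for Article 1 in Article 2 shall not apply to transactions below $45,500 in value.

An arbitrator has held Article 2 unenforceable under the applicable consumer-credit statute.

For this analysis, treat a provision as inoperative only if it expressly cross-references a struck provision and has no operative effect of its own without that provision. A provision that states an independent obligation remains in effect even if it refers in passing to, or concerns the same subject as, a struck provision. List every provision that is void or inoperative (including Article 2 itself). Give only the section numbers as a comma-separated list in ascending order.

1, 2, 3, 4, 5, 6

Article 2 is struck. Article 6 operates only by reference to Article 2, so it falls with Article 2. Article 4 provides that the Agreement is not severable, so the invalidity of any one provision voids the entire Agreement. No provision of the Agreement survives.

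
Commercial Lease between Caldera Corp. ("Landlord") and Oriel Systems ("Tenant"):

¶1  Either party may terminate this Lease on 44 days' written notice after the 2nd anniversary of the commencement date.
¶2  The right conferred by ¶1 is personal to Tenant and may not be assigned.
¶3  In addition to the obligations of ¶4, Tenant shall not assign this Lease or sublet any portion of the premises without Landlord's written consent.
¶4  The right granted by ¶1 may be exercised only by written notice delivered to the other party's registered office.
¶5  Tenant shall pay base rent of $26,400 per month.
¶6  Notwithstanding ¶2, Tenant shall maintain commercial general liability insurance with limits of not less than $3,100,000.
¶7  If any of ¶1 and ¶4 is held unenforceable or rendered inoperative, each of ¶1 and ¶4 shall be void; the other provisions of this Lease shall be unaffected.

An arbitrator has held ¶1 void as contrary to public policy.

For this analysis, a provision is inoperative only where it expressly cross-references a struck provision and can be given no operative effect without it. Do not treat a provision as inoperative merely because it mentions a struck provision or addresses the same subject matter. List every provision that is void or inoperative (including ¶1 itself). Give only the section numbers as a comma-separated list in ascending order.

¶1 is struck. ¶2 merely fixes the non-assignment of ¶1; with ¶1 gone it has nothing to operate on and falls away. ¶4 operates only by reference to ¶1, so it falls with ¶1. ¶6 mentions ¶2 but its own obligation stands independently of ¶2, so ¶6 is not affected. Although ¶3 refers to ¶4, its operative terms do not depend on ¶4, so it remains in effect. ¶7 declares ¶1 and ¶4 mutually dependent; since one of them has fallen, all of them are of no effect. The remainder continues in force under ¶7. ¶3, ¶5, ¶6, and ¶7 remain in effect.

1, 2, 4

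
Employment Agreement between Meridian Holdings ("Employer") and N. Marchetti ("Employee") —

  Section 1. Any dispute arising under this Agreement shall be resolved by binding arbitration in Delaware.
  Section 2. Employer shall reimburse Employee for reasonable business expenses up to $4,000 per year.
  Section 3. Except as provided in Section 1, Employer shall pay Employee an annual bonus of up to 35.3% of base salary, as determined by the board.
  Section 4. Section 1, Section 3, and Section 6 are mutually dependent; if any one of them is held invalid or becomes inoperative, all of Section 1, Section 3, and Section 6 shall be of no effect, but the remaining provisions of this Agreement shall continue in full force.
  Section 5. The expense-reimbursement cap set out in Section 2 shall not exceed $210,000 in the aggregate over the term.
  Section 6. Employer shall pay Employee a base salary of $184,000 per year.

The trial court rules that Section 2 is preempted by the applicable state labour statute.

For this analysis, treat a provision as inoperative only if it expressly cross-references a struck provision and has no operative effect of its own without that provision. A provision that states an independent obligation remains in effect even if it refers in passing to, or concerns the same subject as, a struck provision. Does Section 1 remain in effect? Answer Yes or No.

Yes

Section 2 is struck. Section 5 operates only by reference to Section 2, so it falls with Section 2. Section 4 ties Section 1, Section 3, and Section 6 together, but none of those is affected here; the remaining provisions continue in force under Section 4. The provisions still in force are Section 1, Section 3, Section 4, and Section 6. Section 1 is among the surviving provisions, so the answer is yes.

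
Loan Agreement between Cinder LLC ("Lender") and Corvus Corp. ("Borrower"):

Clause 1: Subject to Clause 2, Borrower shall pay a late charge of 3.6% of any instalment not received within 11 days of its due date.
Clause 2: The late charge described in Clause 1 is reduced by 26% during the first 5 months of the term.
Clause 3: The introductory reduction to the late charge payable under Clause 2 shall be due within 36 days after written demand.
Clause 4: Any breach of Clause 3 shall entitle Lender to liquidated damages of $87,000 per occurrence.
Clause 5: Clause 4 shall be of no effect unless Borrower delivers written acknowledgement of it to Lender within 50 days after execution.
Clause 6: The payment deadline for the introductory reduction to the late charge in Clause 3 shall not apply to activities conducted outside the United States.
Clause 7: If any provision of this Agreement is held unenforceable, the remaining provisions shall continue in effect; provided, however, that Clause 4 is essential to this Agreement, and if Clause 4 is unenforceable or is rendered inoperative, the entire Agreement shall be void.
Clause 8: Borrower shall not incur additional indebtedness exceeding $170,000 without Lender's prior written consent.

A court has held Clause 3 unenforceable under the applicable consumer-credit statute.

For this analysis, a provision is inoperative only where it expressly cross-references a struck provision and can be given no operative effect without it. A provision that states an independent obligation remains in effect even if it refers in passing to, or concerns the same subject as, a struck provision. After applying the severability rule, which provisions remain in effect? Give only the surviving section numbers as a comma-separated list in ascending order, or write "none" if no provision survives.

none

Clause 3 is struck. Clause 4 operates only by reference to Clause 3, so it falls with Clause 3. Clause 6 has no operative effect of its own apart from Clause 3 and is therefore inoperative. The only function of Clause 5 is the acknowledgement condition for Clause 4, so it cannot stand once Clause 4 is removed. Clause 7 makes Clause 4 an essential term, and Clause 4 has been rendered inoperative by the cascade; under Clause 7, the entire Agreement is therefore void. No provision of the Agreement survives.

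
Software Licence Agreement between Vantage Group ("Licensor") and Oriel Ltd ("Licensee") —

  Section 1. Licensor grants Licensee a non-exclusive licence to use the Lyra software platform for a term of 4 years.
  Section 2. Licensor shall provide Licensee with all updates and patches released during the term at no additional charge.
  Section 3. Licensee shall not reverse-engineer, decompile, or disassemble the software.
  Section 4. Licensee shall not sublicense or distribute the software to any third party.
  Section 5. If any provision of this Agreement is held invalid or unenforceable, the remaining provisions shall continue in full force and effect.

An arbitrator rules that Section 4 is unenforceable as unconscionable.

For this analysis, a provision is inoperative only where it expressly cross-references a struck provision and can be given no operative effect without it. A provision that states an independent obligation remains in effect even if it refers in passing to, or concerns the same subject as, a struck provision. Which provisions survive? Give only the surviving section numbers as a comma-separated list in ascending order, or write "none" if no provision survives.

1, 2, 3, 5

Section 4 is struck. Nothing else in the Agreement is defined by reference to Section 4. Section 5 is a severability clause and preserves every provision that can still be given independent effect. Section 1, Section 2, Section 3, and Section 5 remain in effect.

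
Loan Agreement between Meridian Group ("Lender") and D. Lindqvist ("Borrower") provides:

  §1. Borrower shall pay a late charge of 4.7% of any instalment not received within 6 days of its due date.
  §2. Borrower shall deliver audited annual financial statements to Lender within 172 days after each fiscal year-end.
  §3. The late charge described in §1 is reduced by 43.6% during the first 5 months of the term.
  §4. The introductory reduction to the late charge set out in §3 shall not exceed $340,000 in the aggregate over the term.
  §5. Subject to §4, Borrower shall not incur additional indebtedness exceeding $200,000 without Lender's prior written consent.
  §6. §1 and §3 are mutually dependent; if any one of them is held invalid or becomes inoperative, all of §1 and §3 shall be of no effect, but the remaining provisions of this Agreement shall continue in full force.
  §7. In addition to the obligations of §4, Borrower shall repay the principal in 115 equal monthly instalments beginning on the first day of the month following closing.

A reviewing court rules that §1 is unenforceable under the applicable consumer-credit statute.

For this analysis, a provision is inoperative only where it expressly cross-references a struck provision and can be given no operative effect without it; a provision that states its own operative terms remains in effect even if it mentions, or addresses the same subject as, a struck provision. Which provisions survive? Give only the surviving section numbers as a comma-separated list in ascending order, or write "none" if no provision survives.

2, 5, 6, 7

§1 is struck. §3 operates only by reference to §1, so it falls with §1. The whole of §4 is the aggregate cap on the introductory reduction to the late charge, defined by reference to §3, so §4 cannot stand once §3 is removed. Although §7 refers to §4, its operative terms do not depend on §4, so it remains in effect. §5 mentions §4 but its own obligation stands independently of §4, so §5 is not affected. §6 declares §1 and §3 mutually dependent; since one of them has fallen, all of them are of no effect. The remainder continues in force under §6. §2, §5, §6, and §7 remain in effect.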